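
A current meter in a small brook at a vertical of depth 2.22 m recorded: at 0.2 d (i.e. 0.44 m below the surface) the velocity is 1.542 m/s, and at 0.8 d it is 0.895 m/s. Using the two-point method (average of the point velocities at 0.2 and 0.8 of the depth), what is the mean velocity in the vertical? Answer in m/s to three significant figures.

1.22 m/s

v̄ = (1.542 + 0.895) / 2 = 1.219 m/s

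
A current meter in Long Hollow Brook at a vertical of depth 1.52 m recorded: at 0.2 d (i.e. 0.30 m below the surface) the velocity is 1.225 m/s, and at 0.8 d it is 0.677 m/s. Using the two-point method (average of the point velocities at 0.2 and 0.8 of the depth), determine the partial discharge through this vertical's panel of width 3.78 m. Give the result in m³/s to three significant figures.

v̄ = (1.225 + 0.677) / 2 = 0.9510 m/s
q = v̄ × d × w = 0.9510 × 1.52 × 3.78 = 5.464 m³/s

5.46 m³/s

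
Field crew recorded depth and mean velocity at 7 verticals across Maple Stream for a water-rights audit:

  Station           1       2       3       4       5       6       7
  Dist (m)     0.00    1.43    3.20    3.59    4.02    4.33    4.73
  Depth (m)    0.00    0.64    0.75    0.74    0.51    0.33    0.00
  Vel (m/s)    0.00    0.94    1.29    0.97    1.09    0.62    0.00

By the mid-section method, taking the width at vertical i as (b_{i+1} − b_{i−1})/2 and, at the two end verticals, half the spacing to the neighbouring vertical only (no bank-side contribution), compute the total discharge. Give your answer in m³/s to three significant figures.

w_2 = (3.20 − 0.00)/2 = 1.6 m; q_2 = 0.94 × 0.64 × 1.6 = 0.9626 m³/s
w_3 = (3.59 − 1.43)/2 = 1.08 m; q_3 = 1.29 × 0.75 × 1.08 = 1.045 m³/s
w_4 = (4.02 − 3.20)/2 = 0.41 m; q_4 = 0.97 × 0.74 × 0.41 = 0.2943 m³/s
w_5 = (4.33 − 3.59)/2 = 0.37 m; q_5 = 1.09 × 0.51 × 0.37 = 0.2057 m³/s
w_6 = (4.73 − 4.02)/2 = 0.355 m; q_6 = 0.62 × 0.33 × 0.355 = 0.07263 m³/s
Stations 1, 7 contribute zero (depth or velocity is 0).
Q = Σ qᵢ = 2.580 m³/s

2.58 m³/s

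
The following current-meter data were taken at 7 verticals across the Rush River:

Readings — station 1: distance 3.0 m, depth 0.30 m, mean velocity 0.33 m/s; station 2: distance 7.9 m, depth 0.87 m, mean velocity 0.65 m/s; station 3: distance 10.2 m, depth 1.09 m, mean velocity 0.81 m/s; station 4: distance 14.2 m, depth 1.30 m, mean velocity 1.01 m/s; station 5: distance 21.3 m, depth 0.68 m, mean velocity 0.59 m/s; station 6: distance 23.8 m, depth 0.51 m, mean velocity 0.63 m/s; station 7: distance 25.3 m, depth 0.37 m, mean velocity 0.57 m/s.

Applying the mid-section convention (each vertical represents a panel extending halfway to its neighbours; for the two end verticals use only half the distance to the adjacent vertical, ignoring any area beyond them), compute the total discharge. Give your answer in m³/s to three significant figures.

15.1 m³/s

w_1 = (7.9 − 3.0)/2 = 2.45 m; q_1 = 0.33 × 0.30 × 2.45 = 0.2426 m³/s
w_2 = (10.2 − 3.0)/2 = 3.6 m; q_2 = 0.65 × 0.87 × 3.6 = 2.036 m³/s
w_3 = (14.2 − 7.9)/2 = 3.15 m; q_3 = 0.81 × 1.09 × 3.15 = 2.781 m³/s
w_4 = (21.3 − 10.2)/2 = 5.55 m; q_4 = 1.01 × 1.30 × 5.55 = 7.287 m³/s
w_5 = (23.8 − 14.2)/2 = 4.8 m; q_5 = 0.59 × 0.68 × 4.8 = 1.926 m³/s
w_6 = (25.3 − 21.3)/2 = 2 m; q_6 = 0.63 × 0.51 × 2 = 0.6426 m³/s
w_7 = (25.3 − 23.8)/2 = 0.75 m; q_7 = 0.57 × 0.37 × 0.75 = 0.1582 m³/s
Q = Σ qᵢ = 15.07 m³/s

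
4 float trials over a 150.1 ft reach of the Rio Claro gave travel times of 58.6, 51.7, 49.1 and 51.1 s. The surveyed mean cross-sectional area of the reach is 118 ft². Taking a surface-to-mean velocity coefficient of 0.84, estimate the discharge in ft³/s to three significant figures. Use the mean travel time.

283 ft³/s

t̄ = (58.6 + 51.7 + 49.1 + 51.1) / 4 = 52.625 s
v_surface = L / t̄ = 150.1 / 52.625 = 2.852 ft/s
v_mean = 0.84 × 2.852 = 2.396 ft/s
Q = A × v_mean = 118 × 2.396 = 282.7 ft³/s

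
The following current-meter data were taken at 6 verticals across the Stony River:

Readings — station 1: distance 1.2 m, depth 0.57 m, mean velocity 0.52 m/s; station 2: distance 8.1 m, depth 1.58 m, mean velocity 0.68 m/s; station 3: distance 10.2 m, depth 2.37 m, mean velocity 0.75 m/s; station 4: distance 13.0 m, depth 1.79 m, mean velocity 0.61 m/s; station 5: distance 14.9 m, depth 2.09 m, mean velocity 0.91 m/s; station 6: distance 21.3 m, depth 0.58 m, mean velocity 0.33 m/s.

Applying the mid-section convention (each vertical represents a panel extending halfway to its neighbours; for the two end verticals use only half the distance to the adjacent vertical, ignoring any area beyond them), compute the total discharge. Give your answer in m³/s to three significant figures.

w_1 = (8.1 − 1.2)/2 = 3.45 m; q_1 = 0.52 × 0.57 × 3.45 = 1.023 m³/s
w_2 = (10.2 − 1.2)/2 = 4.5 m; q_2 = 0.68 × 1.58 × 4.5 = 4.835 m³/s
w_3 = (13.0 − 8.1)/2 = 2.45 m; q_3 = 0.75 × 2.37 × 2.45 = 4.355 m³/s
w_4 = (14.9 − 10.2)/2 = 2.35 m; q_4 = 0.61 × 1.79 × 2.35 = 2.566 m³/s
w_5 = (21.3 − 13.0)/2 = 4.15 m; q_5 = 0.91 × 2.09 × 4.15 = 7.893 m³/s
w_6 = (21.3 − 14.9)/2 = 3.2 m; q_6 = 0.33 × 0.58 × 3.2 = 0.6125 m³/s
Q = Σ qᵢ = 21.28 m³/s

21.3 m³/s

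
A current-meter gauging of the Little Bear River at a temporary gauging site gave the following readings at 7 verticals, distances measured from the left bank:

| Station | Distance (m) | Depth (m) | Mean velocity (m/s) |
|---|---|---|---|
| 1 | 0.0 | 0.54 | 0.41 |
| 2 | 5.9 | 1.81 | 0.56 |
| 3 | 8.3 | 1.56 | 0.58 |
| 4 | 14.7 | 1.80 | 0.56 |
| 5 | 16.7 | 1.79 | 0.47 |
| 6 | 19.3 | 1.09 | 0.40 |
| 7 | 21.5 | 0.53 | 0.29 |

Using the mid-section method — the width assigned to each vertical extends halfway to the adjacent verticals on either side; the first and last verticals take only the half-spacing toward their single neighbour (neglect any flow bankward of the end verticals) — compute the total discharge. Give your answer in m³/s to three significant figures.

16.2 m³/s

w_1 = (5.9 − 0.0)/2 = 2.95 m; q_1 = 0.41 × 0.54 × 2.95 = 0.6531 m³/s
w_2 = (8.3 − 0.0)/2 = 4.15 m; q_2 = 0.56 × 1.81 × 4.15 = 4.206 m³/s
w_3 = (14.7 − 5.9)/2 = 4.4 m; q_3 = 0.58 × 1.56 × 4.4 = 3.981 m³/s
w_4 = (16.7 − 8.3)/2 = 4.2 m; q_4 = 0.56 × 1.80 × 4.2 = 4.234 m³/s
w_5 = (19.3 − 14.7)/2 = 2.3 m; q_5 = 0.47 × 1.79 × 2.3 = 1.935 m³/s
w_6 = (21.5 − 16.7)/2 = 2.4 m; q_6 = 0.40 × 1.09 × 2.4 = 1.046 m³/s
w_7 = (21.5 − 19.3)/2 = 1.1 m; q_7 = 0.29 × 0.53 × 1.1 = 0.1691 m³/s
Q = Σ qᵢ = 16.22 m³/s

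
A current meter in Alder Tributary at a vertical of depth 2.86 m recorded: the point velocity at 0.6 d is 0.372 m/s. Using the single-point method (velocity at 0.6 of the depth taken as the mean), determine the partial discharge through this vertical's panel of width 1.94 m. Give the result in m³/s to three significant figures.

v̄ = v₀.₆ = 0.372 m/s
q = v̄ × d × w = 0.3720 × 2.86 × 1.94 = 2.064 m³/s

2.06 m³/s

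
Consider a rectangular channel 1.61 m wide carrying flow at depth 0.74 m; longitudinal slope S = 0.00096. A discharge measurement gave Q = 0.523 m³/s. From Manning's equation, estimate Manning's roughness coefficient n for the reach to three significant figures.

A = b·y = 1.61 × 0.74 = 1.191 m²
P = b + 2y = 1.61 + 2×0.74 = 3.090 m
R = A/P = 1.191/3.090 = 0.3856 m
n = (1/Q)·A·R^(2/3)·S^(1/2) = (1/0.523) × 1.191 × 0.5297 × 0.03098 = 0.03739

0.0374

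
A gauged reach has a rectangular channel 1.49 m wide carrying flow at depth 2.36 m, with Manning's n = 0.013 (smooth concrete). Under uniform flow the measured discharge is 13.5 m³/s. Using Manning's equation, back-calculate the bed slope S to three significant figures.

0.00532

A = b·y = 1.49 × 2.36 = 3.516 m²
P = b + 2y = 1.49 + 2×2.36 = 6.210 m
R = A/P = 3.516/6.210 = 0.5662 m
S = (Q·n / (1·A·R^(2/3)))² = (13.5×0.013 / (1×3.516×0.6844))² = 0.005317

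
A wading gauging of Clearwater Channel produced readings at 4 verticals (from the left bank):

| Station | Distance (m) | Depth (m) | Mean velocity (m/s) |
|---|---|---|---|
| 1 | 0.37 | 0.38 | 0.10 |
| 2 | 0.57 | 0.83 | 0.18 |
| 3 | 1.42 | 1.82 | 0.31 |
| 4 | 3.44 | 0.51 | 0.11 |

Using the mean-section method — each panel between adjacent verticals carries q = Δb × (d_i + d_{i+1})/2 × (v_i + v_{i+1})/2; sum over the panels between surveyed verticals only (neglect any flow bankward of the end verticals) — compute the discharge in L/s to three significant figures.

787 L/s

Panel 1-2: Δb = 0.2 m, d̄ = (0.38+0.83)/2 = 0.605, v̄ = (0.10+0.18)/2 = 0.14 → q = 0.2×0.605×0.14 = 0.01694 m³/s
Panel 2-3: Δb = 0.85 m, d̄ = (0.83+1.82)/2 = 1.325, v̄ = (0.18+0.31)/2 = 0.245 → q = 0.85×1.325×0.245 = 0.2759 m³/s
Panel 3-4: Δb = 2.02 m, d̄ = (1.82+0.51)/2 = 1.165, v̄ = (0.31+0.11)/2 = 0.21 → q = 2.02×1.165×0.21 = 0.4942 m³/s
Q = Σ q = 0.7871 m³/s
= 0.7871 × 1000 = 787.1 L/s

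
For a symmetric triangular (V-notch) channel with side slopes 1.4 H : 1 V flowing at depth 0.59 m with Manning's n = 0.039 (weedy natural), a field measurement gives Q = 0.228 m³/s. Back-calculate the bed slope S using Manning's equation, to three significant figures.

A = z·y² = 1.4×0.59² = 0.4873 m²
P = 2y√(1+z²) = 2×0.59×√(1+1.4²) = 2.030 m
R = A/P = 0.4873/2.030 = 0.2401 m
S = (Q·n / (1·A·R^(2/3)))² = (0.228×0.039 / (1×0.4873×0.3863))² = 0.002231

0.00223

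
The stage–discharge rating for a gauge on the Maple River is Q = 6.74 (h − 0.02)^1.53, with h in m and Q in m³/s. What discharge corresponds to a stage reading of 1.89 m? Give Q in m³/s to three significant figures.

17.6 m³/s

Q = 6.74 × (1.89 − 0.02)^1.53 = 6.74 × 1.87^1.53 = 17.56 m³/s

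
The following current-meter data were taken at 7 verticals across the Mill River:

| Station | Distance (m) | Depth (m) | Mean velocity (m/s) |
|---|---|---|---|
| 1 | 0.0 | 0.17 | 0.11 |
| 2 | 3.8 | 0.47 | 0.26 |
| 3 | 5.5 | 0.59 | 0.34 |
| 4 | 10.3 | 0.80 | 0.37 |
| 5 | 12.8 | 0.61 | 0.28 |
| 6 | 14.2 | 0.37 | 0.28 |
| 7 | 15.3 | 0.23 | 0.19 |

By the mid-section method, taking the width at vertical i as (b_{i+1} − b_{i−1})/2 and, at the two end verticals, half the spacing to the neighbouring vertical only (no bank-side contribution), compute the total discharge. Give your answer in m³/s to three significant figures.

2.59 m³/s

w_1 = (3.8 − 0.0)/2 = 1.9 m; q_1 = 0.11 × 0.17 × 1.9 = 0.03553 m³/s
w_2 = (5.5 − 0.0)/2 = 2.75 m; q_2 = 0.26 × 0.47 × 2.75 = 0.3361 m³/s
w_3 = (10.3 − 3.8)/2 = 3.25 m; q_3 = 0.34 × 0.59 × 3.25 = 0.6520 m³/s
w_4 = (12.8 − 5.5)/2 = 3.65 m; q_4 = 0.37 × 0.80 × 3.65 = 1.080 m³/s
w_5 = (14.2 − 10.3)/2 = 1.95 m; q_5 = 0.28 × 0.61 × 1.95 = 0.3331 m³/s
w_6 = (15.3 − 12.8)/2 = 1.25 m; q_6 = 0.28 × 0.37 × 1.25 = 0.1295 m³/s
w_7 = (15.3 − 14.2)/2 = 0.55 m; q_7 = 0.19 × 0.23 × 0.55 = 0.02404 m³/s
Q = Σ qᵢ = 2.591 m³/s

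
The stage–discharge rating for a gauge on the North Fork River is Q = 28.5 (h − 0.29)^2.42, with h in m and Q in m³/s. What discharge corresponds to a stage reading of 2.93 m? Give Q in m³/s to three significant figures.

Q = 28.5 × (2.93 − 0.29)^2.42 = 28.5 × 2.64^2.42 = 298.6 m³/s

299 m³/s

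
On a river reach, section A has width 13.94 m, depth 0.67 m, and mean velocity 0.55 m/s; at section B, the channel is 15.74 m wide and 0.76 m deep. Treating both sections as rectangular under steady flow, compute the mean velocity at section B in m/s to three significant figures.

Q = A₁V₁ = (13.94×0.67) × 0.55 = 5.137 m³/s
A₂ = 15.74 × 0.76 = 11.96 m²
V₂ = Q/A₂ = 5.137/11.96 = 0.4294 m/s

0.429 m/s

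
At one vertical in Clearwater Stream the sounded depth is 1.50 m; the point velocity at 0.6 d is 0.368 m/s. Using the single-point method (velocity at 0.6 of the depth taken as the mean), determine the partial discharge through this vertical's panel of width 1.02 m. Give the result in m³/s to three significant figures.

v̄ = v₀.₆ = 0.368 m/s
q = v̄ × d × w = 0.3680 × 1.50 × 1.02 = 0.5630 m³/s

0.563 m³/s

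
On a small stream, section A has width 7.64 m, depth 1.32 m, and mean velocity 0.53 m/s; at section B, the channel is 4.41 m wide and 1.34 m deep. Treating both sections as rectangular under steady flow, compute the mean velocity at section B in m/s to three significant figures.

0.904 m/s

Q = A₁V₁ = (7.64×1.32) × 0.53 = 5.345 m³/s
A₂ = 4.41 × 1.34 = 5.909 m²
V₂ = Q/A₂ = 5.345/5.909 = 0.9045 m/s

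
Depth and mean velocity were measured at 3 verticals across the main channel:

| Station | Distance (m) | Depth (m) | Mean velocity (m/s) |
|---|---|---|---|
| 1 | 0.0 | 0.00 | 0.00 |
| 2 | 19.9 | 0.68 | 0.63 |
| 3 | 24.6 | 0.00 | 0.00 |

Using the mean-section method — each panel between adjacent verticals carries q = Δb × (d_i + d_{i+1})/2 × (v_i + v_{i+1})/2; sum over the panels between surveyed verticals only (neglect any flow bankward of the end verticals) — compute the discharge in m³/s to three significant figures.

2.63 m³/s

Panel 1-2: Δb = 19.9 m, d̄ = (0.00+0.68)/2 = 0.34, v̄ = (0.00+0.63)/2 = 0.315 → q = 19.9×0.34×0.315 = 2.131 m³/s
Panel 2-3: Δb = 4.7 m, d̄ = (0.68+0.00)/2 = 0.34, v̄ = (0.63+0.00)/2 = 0.315 → q = 4.7×0.34×0.315 = 0.5034 m³/s
Q = Σ q = 2.635 m³/s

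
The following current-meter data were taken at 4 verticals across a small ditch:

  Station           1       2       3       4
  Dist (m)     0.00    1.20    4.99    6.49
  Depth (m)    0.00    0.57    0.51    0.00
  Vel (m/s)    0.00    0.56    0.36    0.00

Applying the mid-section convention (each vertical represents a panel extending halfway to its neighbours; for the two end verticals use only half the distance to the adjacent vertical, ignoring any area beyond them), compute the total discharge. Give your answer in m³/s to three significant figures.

1.28 m³/s

w_2 = (4.99 − 0.00)/2 = 2.495 m; q_2 = 0.56 × 0.57 × 2.495 = 0.7964 m³/s
w_3 = (6.49 − 1.20)/2 = 2.645 m; q_3 = 0.36 × 0.51 × 2.645 = 0.4856 m³/s
Stations 1, 4 contribute zero (depth or velocity is 0).
Q = Σ qᵢ = 1.282 m³/s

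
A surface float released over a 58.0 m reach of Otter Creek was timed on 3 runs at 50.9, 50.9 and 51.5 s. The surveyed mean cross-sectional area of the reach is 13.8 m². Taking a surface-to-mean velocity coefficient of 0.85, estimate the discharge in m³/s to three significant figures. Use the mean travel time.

13.3 m³/s

t̄ = (50.9 + 50.9 + 51.5) / 3 = 51.1 s
v_surface = L / t̄ = 58.0 / 51.1 = 1.135 m/s
v_mean = 0.85 × 1.135 = 0.9648 m/s
Q = A × v_mean = 13.8 × 0.9648 = 13.31 m³/s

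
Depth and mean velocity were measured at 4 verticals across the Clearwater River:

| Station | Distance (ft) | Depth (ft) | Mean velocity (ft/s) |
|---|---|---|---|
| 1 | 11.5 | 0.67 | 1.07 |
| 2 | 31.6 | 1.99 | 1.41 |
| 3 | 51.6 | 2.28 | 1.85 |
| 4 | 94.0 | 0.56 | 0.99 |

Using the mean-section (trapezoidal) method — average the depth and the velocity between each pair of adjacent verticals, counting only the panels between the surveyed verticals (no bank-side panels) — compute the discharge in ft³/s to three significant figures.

188 ft³/s

Panel 1-2: Δb = 20.1 ft, d̄ = (0.67+1.99)/2 = 1.33, v̄ = (1.07+1.41)/2 = 1.24 → q = 20.1×1.33×1.24 = 33.15 ft³/s
Panel 2-3: Δb = 20 ft, d̄ = (1.99+2.28)/2 = 2.135, v̄ = (1.41+1.85)/2 = 1.63 → q = 20×2.135×1.63 = 69.60 ft³/s
Panel 3-4: Δb = 42.4 ft, d̄ = (2.28+0.56)/2 = 1.42, v̄ = (1.85+0.99)/2 = 1.42 → q = 42.4×1.42×1.42 = 85.50 ft³/s
Q = Σ q = 188.2 ft³/s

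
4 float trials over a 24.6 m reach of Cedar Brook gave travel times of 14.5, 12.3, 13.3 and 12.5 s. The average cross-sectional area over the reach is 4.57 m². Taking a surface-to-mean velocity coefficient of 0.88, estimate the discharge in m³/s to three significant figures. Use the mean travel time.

7.52 m³/s

t̄ = (14.5 + 12.3 + 13.3 + 12.5) / 4 = 13.15 s
v_surface = L / t̄ = 24.6 / 13.15 = 1.871 m/s
v_mean = 0.88 × 1.871 = 1.646 m/s
Q = A × v_mean = 4.57 × 1.646 = 7.523 m³/s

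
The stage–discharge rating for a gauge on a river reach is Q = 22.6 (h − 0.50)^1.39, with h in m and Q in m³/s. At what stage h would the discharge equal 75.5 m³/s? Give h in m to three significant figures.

2.88 m

h − h₀ = (Q/C)^(1/b) = (75.5/22.6)^(1/1.39) = 2.382 m
h = 0.50 + 2.382 = 2.882 m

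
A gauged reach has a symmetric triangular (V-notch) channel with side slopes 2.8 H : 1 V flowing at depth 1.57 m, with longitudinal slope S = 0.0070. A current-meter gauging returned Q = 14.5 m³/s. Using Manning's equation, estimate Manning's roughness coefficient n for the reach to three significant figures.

0.0326

A = z·y² = 2.8×1.57² = 6.902 m²
P = 2y√(1+z²) = 2×1.57×√(1+2.8²) = 9.336 m
R = A/P = 6.902/9.336 = 0.7393 m
n = (1/Q)·A·R^(2/3)·S^(1/2) = (1/14.5) × 6.902 × 0.8176 × 0.08367 = 0.03256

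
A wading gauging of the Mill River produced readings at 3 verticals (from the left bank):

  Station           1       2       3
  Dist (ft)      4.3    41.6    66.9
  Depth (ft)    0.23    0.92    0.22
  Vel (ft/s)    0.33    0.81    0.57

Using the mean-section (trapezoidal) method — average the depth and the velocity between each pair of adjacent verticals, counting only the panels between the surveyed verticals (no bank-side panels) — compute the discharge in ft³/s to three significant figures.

Panel 1-2: Δb = 37.3 ft, d̄ = (0.23+0.92)/2 = 0.575, v̄ = (0.33+0.81)/2 = 0.57 → q = 37.3×0.575×0.57 = 12.23 ft³/s
Panel 2-3: Δb = 25.3 ft, d̄ = (0.92+0.22)/2 = 0.57, v̄ = (0.81+0.57)/2 = 0.69 → q = 25.3×0.57×0.69 = 9.950 ft³/s
Q = Σ q = 22.18 ft³/s

22.2 ft³/s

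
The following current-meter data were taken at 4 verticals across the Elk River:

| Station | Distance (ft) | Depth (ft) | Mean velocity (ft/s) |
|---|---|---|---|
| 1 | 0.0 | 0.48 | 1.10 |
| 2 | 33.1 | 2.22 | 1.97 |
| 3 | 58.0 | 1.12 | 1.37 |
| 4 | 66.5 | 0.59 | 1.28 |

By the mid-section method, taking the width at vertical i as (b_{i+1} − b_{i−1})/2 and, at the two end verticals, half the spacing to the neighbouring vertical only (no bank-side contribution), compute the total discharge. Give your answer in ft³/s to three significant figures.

164 ft³/s

w_1 = (33.1 − 0.0)/2 = 16.55 ft; q_1 = 1.10 × 0.48 × 16.55 = 8.738 ft³/s
w_2 = (58.0 − 0.0)/2 = 29 ft; q_2 = 1.97 × 2.22 × 29 = 126.8 ft³/s
w_3 = (66.5 − 33.1)/2 = 16.7 ft; q_3 = 1.37 × 1.12 × 16.7 = 25.62 ft³/s
w_4 = (66.5 − 58.0)/2 = 4.25 ft; q_4 = 1.28 × 0.59 × 4.25 = 3.210 ft³/s
Q = Σ qᵢ = 164.4 ft³/s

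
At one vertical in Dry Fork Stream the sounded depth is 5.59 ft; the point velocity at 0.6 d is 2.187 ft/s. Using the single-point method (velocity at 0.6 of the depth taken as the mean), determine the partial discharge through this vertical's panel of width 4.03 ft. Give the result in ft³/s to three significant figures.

49.3 ft³/s

v̄ = v₀.₆ = 2.187 ft/s
q = v̄ × d × w = 2.187 × 5.59 × 4.03 = 49.27 ft³/s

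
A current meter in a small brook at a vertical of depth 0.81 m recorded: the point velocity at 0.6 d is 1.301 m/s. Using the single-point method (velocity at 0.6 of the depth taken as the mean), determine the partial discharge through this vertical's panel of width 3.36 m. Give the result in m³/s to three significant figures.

v̄ = v₀.₆ = 1.301 m/s
q = v̄ × d × w = 1.301 × 0.81 × 3.36 = 3.541 m³/s

3.54 m³/s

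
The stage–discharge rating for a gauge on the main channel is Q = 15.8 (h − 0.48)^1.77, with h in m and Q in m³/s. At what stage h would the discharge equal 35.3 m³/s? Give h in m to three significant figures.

h − h₀ = (Q/C)^(1/b) = (35.3/15.8)^(1/1.77) = 1.575 m
h = 0.48 + 1.575 = 2.055 m

2.05 m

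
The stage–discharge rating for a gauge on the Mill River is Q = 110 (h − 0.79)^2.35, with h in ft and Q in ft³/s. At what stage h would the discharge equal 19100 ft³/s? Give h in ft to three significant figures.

h − h₀ = (Q/C)^(1/b) = (19100/110)^(1/2.35) = 8.975 ft
h = 0.79 + 8.975 = 9.765 ft

9.77 ft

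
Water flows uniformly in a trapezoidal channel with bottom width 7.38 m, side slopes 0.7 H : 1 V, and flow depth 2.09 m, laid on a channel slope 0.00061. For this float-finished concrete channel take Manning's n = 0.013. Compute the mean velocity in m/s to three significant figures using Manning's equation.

2.47 m/s

A = (b + z·y)·y = (7.38 + 0.7×2.09)×2.09 = 18.48 m²
P = b + 2y√(1+z²) = 7.38 + 2×2.09×√(1+0.7²) = 12.48 m
R = A/P = 18.48/12.48 = 1.481 m
Q = (1/n)·A·R^(2/3)·S^(1/2) = (1/0.013) × 18.48 × 1.481^(2/3) × 0.00061^(1/2) = 45.61 m³/s
V = Q/A = 45.61/18.48 = 2.468 m/s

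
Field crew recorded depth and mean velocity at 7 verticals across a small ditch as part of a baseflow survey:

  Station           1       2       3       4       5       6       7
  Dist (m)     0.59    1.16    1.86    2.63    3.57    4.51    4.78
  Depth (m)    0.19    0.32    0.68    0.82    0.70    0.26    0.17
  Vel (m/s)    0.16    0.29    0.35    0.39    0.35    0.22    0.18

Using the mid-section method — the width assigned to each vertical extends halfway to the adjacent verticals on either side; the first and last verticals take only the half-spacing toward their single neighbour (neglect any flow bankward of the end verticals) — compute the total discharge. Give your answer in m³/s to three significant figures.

w_1 = (1.16 − 0.59)/2 = 0.285 m; q_1 = 0.16 × 0.19 × 0.285 = 0.008664 m³/s
w_2 = (1.86 − 0.59)/2 = 0.635 m; q_2 = 0.29 × 0.32 × 0.635 = 0.05893 m³/s
w_3 = (2.63 − 1.16)/2 = 0.735 m; q_3 = 0.35 × 0.68 × 0.735 = 0.1749 m³/s
w_4 = (3.57 − 1.86)/2 = 0.855 m; q_4 = 0.39 × 0.82 × 0.855 = 0.2734 m³/s
w_5 = (4.51 − 2.63)/2 = 0.94 m; q_5 = 0.35 × 0.70 × 0.94 = 0.2303 m³/s
w_6 = (4.78 − 3.57)/2 = 0.605 m; q_6 = 0.22 × 0.26 × 0.605 = 0.03461 m³/s
w_7 = (4.78 − 4.51)/2 = 0.135 m; q_7 = 0.18 × 0.17 × 0.135 = 0.004131 m³/s
Q = Σ qᵢ = 0.7850 m³/s

0.785 m³/s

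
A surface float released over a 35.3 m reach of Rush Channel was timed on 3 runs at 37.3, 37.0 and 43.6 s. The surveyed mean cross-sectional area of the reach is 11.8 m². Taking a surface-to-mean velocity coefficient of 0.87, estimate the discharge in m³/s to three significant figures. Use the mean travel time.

9.22 m³/s

t̄ = (37.3 + 37.0 + 43.6) / 3 = 39.3 s
v_surface = L / t̄ = 35.3 / 39.3 = 0.8982 m/s
v_mean = 0.87 × 0.8982 = 0.7815 m/s
Q = A × v_mean = 11.8 × 0.7815 = 9.221 m³/s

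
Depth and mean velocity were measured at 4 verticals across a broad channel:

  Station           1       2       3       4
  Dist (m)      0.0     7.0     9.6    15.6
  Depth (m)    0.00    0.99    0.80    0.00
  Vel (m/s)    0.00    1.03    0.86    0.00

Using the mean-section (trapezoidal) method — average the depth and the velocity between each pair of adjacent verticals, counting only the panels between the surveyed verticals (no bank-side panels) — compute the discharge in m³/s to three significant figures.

5.02 m³/s

Panel 1-2: Δb = 7 m, d̄ = (0.00+0.99)/2 = 0.495, v̄ = (0.00+1.03)/2 = 0.515 → q = 7×0.495×0.515 = 1.784 m³/s
Panel 2-3: Δb = 2.6 m, d̄ = (0.99+0.80)/2 = 0.895, v̄ = (1.03+0.86)/2 = 0.945 → q = 2.6×0.895×0.945 = 2.199 m³/s
Panel 3-4: Δb = 6 m, d̄ = (0.80+0.00)/2 = 0.4, v̄ = (0.86+0.00)/2 = 0.43 → q = 6×0.4×0.43 = 1.032 m³/s
Q = Σ q = 5.015 m³/s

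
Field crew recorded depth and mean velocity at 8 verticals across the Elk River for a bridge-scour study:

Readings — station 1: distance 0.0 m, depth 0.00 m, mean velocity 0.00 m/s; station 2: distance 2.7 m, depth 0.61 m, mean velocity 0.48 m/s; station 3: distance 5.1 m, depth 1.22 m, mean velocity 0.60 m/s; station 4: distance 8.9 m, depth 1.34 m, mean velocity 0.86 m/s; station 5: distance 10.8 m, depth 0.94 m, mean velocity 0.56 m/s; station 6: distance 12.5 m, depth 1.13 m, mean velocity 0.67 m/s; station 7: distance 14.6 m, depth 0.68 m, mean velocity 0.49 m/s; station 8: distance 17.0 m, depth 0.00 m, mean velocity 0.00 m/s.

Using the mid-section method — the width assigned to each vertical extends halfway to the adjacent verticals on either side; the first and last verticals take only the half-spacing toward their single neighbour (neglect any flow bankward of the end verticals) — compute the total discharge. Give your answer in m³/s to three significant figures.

9.44 m³/s

w_2 = (5.1 − 0.0)/2 = 2.55 m; q_2 = 0.48 × 0.61 × 2.55 = 0.7466 m³/s
w_3 = (8.9 − 2.7)/2 = 3.1 m; q_3 = 0.60 × 1.22 × 3.1 = 2.269 m³/s
w_4 = (10.8 − 5.1)/2 = 2.85 m; q_4 = 0.86 × 1.34 × 2.85 = 3.284 m³/s
w_5 = (12.5 − 8.9)/2 = 1.8 m; q_5 = 0.56 × 0.94 × 1.8 = 0.9475 m³/s
w_6 = (14.6 − 10.8)/2 = 1.9 m; q_6 = 0.67 × 1.13 × 1.9 = 1.438 m³/s
w_7 = (17.0 − 12.5)/2 = 2.25 m; q_7 = 0.49 × 0.68 × 2.25 = 0.7497 m³/s
Stations 1, 8 contribute zero (depth or velocity is 0).
Q = Σ qᵢ = 9.436 m³/s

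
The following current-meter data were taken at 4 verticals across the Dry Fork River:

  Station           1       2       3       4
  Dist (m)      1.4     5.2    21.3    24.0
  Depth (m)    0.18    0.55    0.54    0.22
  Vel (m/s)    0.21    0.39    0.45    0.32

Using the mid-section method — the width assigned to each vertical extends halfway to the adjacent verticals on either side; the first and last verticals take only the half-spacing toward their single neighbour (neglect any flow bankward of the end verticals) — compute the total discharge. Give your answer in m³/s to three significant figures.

4.59 m³/s

w_1 = (5.2 − 1.4)/2 = 1.9 m; q_1 = 0.21 × 0.18 × 1.9 = 0.07182 m³/s
w_2 = (21.3 − 1.4)/2 = 9.95 m; q_2 = 0.39 × 0.55 × 9.95 = 2.134 m³/s
w_3 = (24.0 − 5.2)/2 = 9.4 m; q_3 = 0.45 × 0.54 × 9.4 = 2.284 m³/s
w_4 = (24.0 − 21.3)/2 = 1.35 m; q_4 = 0.32 × 0.22 × 1.35 = 0.09504 m³/s
Q = Σ qᵢ = 4.585 m³/s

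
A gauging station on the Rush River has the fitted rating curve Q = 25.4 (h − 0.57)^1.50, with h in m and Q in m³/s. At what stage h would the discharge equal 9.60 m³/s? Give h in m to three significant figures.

1.09 m

h − h₀ = (Q/C)^(1/b) = (9.60/25.4)^(1/1.50) = 0.5227 m
h = 0.57 + 0.5227 = 1.093 m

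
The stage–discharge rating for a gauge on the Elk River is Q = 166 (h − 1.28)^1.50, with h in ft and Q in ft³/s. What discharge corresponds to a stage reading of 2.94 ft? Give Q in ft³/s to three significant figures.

355 ft³/s

Q = 166 × (2.94 − 1.28)^1.50 = 166 × 1.66^1.50 = 355.0 ft³/s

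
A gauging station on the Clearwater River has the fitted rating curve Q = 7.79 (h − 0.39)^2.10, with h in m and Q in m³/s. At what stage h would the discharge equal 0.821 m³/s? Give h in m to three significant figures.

0.733 m

h − h₀ = (Q/C)^(1/b) = (0.821/7.79)^(1/2.10) = 0.3425 m
h = 0.39 + 0.3425 = 0.7325 m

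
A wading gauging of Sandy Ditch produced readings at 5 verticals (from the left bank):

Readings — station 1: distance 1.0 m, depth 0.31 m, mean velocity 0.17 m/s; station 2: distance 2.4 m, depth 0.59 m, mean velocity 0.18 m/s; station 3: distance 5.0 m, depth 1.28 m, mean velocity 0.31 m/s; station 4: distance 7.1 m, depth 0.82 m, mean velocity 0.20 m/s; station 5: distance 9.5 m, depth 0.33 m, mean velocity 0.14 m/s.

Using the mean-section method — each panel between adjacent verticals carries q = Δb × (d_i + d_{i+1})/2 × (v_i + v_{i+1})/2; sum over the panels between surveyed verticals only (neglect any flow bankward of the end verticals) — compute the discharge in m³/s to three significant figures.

1.50 m³/s

Panel 1-2: Δb = 1.4 m, d̄ = (0.31+0.59)/2 = 0.45, v̄ = (0.17+0.18)/2 = 0.175 → q = 1.4×0.45×0.175 = 0.1103 m³/s
Panel 2-3: Δb = 2.6 m, d̄ = (0.59+1.28)/2 = 0.935, v̄ = (0.18+0.31)/2 = 0.245 → q = 2.6×0.935×0.245 = 0.5956 m³/s
Panel 3-4: Δb = 2.1 m, d̄ = (1.28+0.82)/2 = 1.05, v̄ = (0.31+0.20)/2 = 0.255 → q = 2.1×1.05×0.255 = 0.5623 m³/s
Panel 4-5: Δb = 2.4 m, d̄ = (0.82+0.33)/2 = 0.575, v̄ = (0.20+0.14)/2 = 0.17 → q = 2.4×0.575×0.17 = 0.2346 m³/s
Q = Σ q = 1.503 m³/s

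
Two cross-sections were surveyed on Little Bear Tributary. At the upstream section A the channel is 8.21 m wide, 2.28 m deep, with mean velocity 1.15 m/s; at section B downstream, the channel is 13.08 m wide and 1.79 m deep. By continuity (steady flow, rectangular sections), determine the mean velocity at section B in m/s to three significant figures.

0.919 m/s

Q = A₁V₁ = (8.21×2.28) × 1.15 = 21.53 m³/s
A₂ = 13.08 × 1.79 = 23.41 m²
V₂ = Q/A₂ = 21.53/23.41 = 0.9194 m/s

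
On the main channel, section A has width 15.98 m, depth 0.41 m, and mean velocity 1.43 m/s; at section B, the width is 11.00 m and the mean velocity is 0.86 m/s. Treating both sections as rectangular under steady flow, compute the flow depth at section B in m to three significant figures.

0.990 m

Q = A₁V₁ = (15.98×0.41) × 1.43 = 9.369 m³/s
d₂ = Q/(b₂ V₂) = 9.369/(11.00×0.86) = 0.9904 m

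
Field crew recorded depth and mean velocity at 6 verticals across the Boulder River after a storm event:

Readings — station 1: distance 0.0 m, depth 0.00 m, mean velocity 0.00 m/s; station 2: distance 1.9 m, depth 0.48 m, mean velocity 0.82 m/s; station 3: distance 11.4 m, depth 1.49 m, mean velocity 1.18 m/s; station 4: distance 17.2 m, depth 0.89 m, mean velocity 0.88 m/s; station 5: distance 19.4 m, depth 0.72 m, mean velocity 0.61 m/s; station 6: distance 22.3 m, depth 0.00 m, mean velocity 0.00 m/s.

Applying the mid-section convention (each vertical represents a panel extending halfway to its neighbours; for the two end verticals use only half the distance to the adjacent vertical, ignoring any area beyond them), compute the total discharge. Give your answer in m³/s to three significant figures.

w_2 = (11.4 − 0.0)/2 = 5.7 m; q_2 = 0.82 × 0.48 × 5.7 = 2.244 m³/s
w_3 = (17.2 − 1.9)/2 = 7.65 m; q_3 = 1.18 × 1.49 × 7.65 = 13.45 m³/s
w_4 = (19.4 − 11.4)/2 = 4 m; q_4 = 0.88 × 0.89 × 4 = 3.133 m³/s
w_5 = (22.3 − 17.2)/2 = 2.55 m; q_5 = 0.61 × 0.72 × 2.55 = 1.120 m³/s
Stations 1, 6 contribute zero (depth or velocity is 0).
Q = Σ qᵢ = 19.95 m³/s

19.9 m³/s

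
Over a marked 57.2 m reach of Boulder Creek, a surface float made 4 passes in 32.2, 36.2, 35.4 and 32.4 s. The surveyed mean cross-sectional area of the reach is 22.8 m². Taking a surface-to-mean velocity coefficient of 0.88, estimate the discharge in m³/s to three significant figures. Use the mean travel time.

33.7 m³/s

t̄ = (32.2 + 36.2 + 35.4 + 32.4) / 4 = 34.05 s
v_surface = L / t̄ = 57.2 / 34.05 = 1.680 m/s
v_mean = 0.88 × 1.680 = 1.478 m/s
Q = A × v_mean = 22.8 × 1.478 = 33.71 m³/s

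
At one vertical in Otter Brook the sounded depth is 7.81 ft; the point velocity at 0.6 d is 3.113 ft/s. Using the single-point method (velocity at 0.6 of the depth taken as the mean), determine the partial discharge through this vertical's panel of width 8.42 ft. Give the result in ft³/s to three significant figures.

205 ft³/s

v̄ = v₀.₆ = 3.113 ft/s
q = v̄ × d × w = 3.113 × 7.81 × 8.42 = 204.7 ft³/s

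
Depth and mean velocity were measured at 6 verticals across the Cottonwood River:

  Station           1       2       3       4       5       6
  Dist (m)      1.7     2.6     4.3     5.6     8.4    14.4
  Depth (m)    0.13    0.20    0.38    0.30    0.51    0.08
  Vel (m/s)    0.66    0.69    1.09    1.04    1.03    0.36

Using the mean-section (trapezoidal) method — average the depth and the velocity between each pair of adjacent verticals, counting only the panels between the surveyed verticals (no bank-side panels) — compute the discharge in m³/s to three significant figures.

3.41 m³/s

Panel 1-2: Δb = 0.9 m, d̄ = (0.13+0.20)/2 = 0.165, v̄ = (0.66+0.69)/2 = 0.675 → q = 0.9×0.165×0.675 = 0.1002 m³/s
Panel 2-3: Δb = 1.7 m, d̄ = (0.20+0.38)/2 = 0.29, v̄ = (0.69+1.09)/2 = 0.89 → q = 1.7×0.29×0.89 = 0.4388 m³/s
Panel 3-4: Δb = 1.3 m, d̄ = (0.38+0.30)/2 = 0.34, v̄ = (1.09+1.04)/2 = 1.065 → q = 1.3×0.34×1.065 = 0.4707 m³/s
Panel 4-5: Δb = 2.8 m, d̄ = (0.30+0.51)/2 = 0.405, v̄ = (1.04+1.03)/2 = 1.035 → q = 2.8×0.405×1.035 = 1.174 m³/s
Panel 5-6: Δb = 6 m, d̄ = (0.51+0.08)/2 = 0.295, v̄ = (1.03+0.36)/2 = 0.695 → q = 6×0.295×0.695 = 1.230 m³/s
Q = Σ q = 3.414 m³/s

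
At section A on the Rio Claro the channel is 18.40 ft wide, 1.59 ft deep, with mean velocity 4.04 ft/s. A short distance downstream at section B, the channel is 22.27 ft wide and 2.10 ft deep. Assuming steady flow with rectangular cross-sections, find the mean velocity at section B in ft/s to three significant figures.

2.53 ft/s

Q = A₁V₁ = (18.40×1.59) × 4.04 = 118.2 ft³/s
A₂ = 22.27 × 2.10 = 46.77 ft²
V₂ = Q/A₂ = 118.2/46.77 = 2.527 ft/s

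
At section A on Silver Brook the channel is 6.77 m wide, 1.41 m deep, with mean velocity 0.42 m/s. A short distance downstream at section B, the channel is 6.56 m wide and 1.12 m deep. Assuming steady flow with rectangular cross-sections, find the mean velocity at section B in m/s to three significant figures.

0.546 m/s

Q = A₁V₁ = (6.77×1.41) × 0.42 = 4.009 m³/s
A₂ = 6.56 × 1.12 = 7.347 m²
V₂ = Q/A₂ = 4.009/7.347 = 0.5457 m/s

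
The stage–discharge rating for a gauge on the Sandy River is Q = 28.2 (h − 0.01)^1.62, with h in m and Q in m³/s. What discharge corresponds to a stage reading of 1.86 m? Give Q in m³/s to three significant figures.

76.4 m³/s

Q = 28.2 × (1.86 − 0.01)^1.62 = 28.2 × 1.85^1.62 = 76.40 m³/s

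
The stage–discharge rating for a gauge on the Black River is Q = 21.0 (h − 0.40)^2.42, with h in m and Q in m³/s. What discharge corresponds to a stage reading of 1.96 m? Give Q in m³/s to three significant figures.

61.6 m³/s

Q = 21.0 × (1.96 − 0.40)^2.42 = 21.0 × 1.56^2.42 = 61.60 m³/s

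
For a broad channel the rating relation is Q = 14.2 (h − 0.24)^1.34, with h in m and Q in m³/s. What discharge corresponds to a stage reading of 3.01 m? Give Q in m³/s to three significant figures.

55.6 m³/s

Q = 14.2 × (3.01 − 0.24)^1.34 = 14.2 × 2.77^1.34 = 55.62 m³/s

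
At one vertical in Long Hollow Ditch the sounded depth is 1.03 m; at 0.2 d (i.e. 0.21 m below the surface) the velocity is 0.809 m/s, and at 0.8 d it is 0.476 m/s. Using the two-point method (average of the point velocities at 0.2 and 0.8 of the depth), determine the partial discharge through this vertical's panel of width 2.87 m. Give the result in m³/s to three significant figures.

1.90 m³/s

v̄ = (0.809 + 0.476) / 2 = 0.6425 m/s
q = v̄ × d × w = 0.6425 × 1.03 × 2.87 = 1.899 m³/s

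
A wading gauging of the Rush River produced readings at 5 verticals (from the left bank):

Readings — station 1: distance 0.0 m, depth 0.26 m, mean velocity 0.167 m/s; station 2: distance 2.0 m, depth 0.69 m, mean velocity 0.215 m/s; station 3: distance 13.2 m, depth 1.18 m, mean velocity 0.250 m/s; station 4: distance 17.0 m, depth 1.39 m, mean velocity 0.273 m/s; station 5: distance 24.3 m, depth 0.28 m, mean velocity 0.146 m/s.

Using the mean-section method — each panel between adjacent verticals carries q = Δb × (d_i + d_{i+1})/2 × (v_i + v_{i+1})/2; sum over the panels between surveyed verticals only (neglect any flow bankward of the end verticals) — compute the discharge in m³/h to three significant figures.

Panel 1-2: Δb = 2 m, d̄ = (0.26+0.69)/2 = 0.475, v̄ = (0.167+0.215)/2 = 0.191 → q = 2×0.475×0.191 = 0.1815 m³/s
Panel 2-3: Δb = 11.2 m, d̄ = (0.69+1.18)/2 = 0.935, v̄ = (0.215+0.250)/2 = 0.2325 → q = 11.2×0.935×0.2325 = 2.435 m³/s
Panel 3-4: Δb = 3.8 m, d̄ = (1.18+1.39)/2 = 1.285, v̄ = (0.250+0.273)/2 = 0.2615 → q = 3.8×1.285×0.2615 = 1.277 m³/s
Panel 4-5: Δb = 7.3 m, d̄ = (1.39+0.28)/2 = 0.835, v̄ = (0.273+0.146)/2 = 0.2095 → q = 7.3×0.835×0.2095 = 1.277 m³/s
Q = Σ q = 5.170 m³/s
= 5.170 × 3600 = 18610 m³/h

18600 m³/h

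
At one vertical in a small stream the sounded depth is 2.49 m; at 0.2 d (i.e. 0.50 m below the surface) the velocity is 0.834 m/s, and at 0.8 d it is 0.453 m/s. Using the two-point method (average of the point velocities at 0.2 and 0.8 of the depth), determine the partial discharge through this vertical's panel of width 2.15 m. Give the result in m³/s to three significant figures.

v̄ = (0.834 + 0.453) / 2 = 0.6435 m/s
q = v̄ × d × w = 0.6435 × 2.49 × 2.15 = 3.445 m³/s

3.44 m³/s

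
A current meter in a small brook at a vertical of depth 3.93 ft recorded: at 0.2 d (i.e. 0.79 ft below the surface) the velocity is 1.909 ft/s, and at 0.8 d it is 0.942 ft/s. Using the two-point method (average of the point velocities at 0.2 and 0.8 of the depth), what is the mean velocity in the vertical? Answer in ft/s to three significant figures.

v̄ = (1.909 + 0.942) / 2 = 1.426 ft/s

1.43 ft/s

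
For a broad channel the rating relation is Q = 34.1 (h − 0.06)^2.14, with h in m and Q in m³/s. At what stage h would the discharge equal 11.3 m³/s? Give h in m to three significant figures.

0.657 m

h − h₀ = (Q/C)^(1/b) = (11.3/34.1)^(1/2.14) = 0.5968 m
h = 0.06 + 0.5968 = 0.6568 m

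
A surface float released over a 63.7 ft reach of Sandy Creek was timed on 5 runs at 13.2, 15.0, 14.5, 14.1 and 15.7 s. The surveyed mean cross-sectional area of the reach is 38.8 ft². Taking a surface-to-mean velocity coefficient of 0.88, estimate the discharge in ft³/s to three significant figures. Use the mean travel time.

t̄ = (13.2 + 15.0 + 14.5 + 14.1 + 15.7) / 5 = 14.5 s
v_surface = L / t̄ = 63.7 / 14.5 = 4.393 ft/s
v_mean = 0.88 × 4.393 = 3.866 ft/s
Q = A × v_mean = 38.8 × 3.866 = 150.0 ft³/s

150 ft³/s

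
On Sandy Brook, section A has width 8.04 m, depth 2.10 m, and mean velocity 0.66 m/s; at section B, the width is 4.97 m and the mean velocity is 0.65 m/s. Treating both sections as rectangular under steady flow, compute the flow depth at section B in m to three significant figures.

3.45 m

Q = A₁V₁ = (8.04×2.10) × 0.66 = 11.14 m³/s
d₂ = Q/(b₂ V₂) = 11.14/(4.97×0.65) = 3.449 m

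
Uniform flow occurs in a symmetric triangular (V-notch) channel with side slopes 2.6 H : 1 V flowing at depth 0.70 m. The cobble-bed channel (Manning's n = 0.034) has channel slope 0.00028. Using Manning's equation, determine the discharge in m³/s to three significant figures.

A = z·y² = 2.6×0.70² = 1.274 m²
P = 2y√(1+z²) = 2×0.70×√(1+2.6²) = 3.900 m
R = A/P = 1.274/3.900 = 0.3267 m
Q = (1/n)·A·R^(2/3)·S^(1/2) = (1/0.034) × 1.274 × 0.3267^(2/3) × 0.00028^(1/2) = 0.2974 m³/s

0.297 m³/s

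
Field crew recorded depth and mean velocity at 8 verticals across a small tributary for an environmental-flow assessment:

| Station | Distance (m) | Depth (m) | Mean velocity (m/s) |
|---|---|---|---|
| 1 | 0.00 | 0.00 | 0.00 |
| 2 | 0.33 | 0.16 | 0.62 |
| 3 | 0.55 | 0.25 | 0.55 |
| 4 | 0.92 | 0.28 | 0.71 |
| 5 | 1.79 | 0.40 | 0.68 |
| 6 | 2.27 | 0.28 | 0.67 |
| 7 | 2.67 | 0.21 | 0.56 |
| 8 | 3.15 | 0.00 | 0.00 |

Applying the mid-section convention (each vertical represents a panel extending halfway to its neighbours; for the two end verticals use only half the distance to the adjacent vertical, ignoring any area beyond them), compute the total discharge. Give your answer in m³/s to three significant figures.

w_2 = (0.55 − 0.00)/2 = 0.275 m; q_2 = 0.62 × 0.16 × 0.275 = 0.02728 m³/s
w_3 = (0.92 − 0.33)/2 = 0.295 m; q_3 = 0.55 × 0.25 × 0.295 = 0.04056 m³/s
w_4 = (1.79 − 0.55)/2 = 0.62 m; q_4 = 0.71 × 0.28 × 0.62 = 0.1233 m³/s
w_5 = (2.27 − 0.92)/2 = 0.675 m; q_5 = 0.68 × 0.40 × 0.675 = 0.1836 m³/s
w_6 = (2.67 − 1.79)/2 = 0.44 m; q_6 = 0.67 × 0.28 × 0.44 = 0.08254 m³/s
w_7 = (3.15 − 2.27)/2 = 0.44 m; q_7 = 0.56 × 0.21 × 0.44 = 0.05174 m³/s
Stations 1, 8 contribute zero (depth or velocity is 0).
Q = Σ qᵢ = 0.5090 m³/s

0.509 m³/s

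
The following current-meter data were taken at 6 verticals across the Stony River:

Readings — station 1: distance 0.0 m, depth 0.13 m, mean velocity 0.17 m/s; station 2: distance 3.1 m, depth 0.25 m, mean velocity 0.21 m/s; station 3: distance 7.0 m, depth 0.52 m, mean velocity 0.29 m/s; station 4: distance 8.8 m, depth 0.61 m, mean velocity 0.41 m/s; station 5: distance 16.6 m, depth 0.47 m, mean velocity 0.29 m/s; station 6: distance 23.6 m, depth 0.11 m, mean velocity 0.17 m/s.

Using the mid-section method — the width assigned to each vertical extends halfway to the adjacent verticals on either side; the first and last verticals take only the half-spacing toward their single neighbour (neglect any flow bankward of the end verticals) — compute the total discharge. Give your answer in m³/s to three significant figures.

w_1 = (3.1 − 0.0)/2 = 1.55 m; q_1 = 0.17 × 0.13 × 1.55 = 0.03426 m³/s
w_2 = (7.0 − 0.0)/2 = 3.5 m; q_2 = 0.21 × 0.25 × 3.5 = 0.1838 m³/s
w_3 = (8.8 − 3.1)/2 = 2.85 m; q_3 = 0.29 × 0.52 × 2.85 = 0.4298 m³/s
w_4 = (16.6 − 7.0)/2 = 4.8 m; q_4 = 0.41 × 0.61 × 4.8 = 1.200 m³/s
w_5 = (23.6 − 8.8)/2 = 7.4 m; q_5 = 0.29 × 0.47 × 7.4 = 1.009 m³/s
w_6 = (23.6 − 16.6)/2 = 3.5 m; q_6 = 0.17 × 0.11 × 3.5 = 0.06545 m³/s
Q = Σ qᵢ = 2.922 m³/s

2.92 m³/s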